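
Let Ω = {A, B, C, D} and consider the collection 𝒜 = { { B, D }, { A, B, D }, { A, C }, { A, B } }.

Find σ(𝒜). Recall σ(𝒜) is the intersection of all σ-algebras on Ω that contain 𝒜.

Begin from { {  }, { A, B }, { A, C }, { B, D }, { A, B, D }, Ω } (that is, 𝒜 plus ∅ and Ω).
Pass 1: +3 →
  { C }  = complement { A, B, D }
  { C, D }  = complement { A, B }
  { A, B, C }  = { A, B } ∪ { A, C }
  |family| = 9
Pass 2. New:
  { D }  = complement { A, B, C }
  { A, C, D }  = { C, D } ∪ { A, C }
  { B, C, D }  = { C, D } ∪ { B, D }
  |family| = 12
Pass 3 adds 2:
  { A }  = complement { B, C, D }
  { B }  = complement { A, C, D }
  |family| = 14
Pass 4. New:
  { A, D }  = { D } ∪ { A }
  { B, C }  = { C } ∪ { B }
  |family| = 16
Pass 5: stable.

σ(𝒜) = { {  }, { A }, { B }, { C }, { D }, { A, B }, { A, C }, { A, D }, { B, C }, { B, D }, { C, D }, { A, B, C }, { A, B, D }, { A, C, D }, { B, C, D }, Ω }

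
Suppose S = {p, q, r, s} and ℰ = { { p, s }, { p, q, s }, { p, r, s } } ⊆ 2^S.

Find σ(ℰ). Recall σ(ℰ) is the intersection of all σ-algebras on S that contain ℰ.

Answer: σ(ℰ) = { ∅, { q }, { r }, { p, s }, { q, r }, { p, q, s }, { p, r, s }, S }

Trace:
Begin from { ∅, { p, s }, { p, q, s }, { p, r, s }, S } (that is, ℰ plus ∅ and S).
Iteration 1. New:
  { q }  = S∖{ p, r, s }
  { r }  = S∖{ p, q, s }
  { q, r }  = S∖{ p, s }
  — 8 sets.
Iteration 2: stable.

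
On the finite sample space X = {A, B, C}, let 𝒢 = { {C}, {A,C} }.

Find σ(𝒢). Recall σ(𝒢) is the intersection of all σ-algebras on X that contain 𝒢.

|σ(𝒢)| = 8.  σ(𝒢) = { {}, {A}, {B}, {C}, {A,B}, {A,C}, {B,C}, X }

Working:
Start: 𝒢 ∪ {∅, X} = { {}, {C}, {A,C}, X }.
Step 1. New:
  {B}  = {A,C}ᶜ
  {A,B}  = {C}ᶜ
Step 2: +1 →
  {B,C}  = {C} ∪ {B}
Step 3: +1 →
  {A}  = {B,C}ᶜ
After Step 4 the family is unchanged; done.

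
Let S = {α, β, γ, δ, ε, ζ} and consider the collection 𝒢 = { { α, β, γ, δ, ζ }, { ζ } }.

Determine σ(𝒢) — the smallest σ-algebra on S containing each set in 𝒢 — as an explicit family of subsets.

Seed the family with 𝒢 together with ∅ and S: { {}, { ζ }, { α, β, γ, δ, ζ }, S }.
Iteration 1 adds 2:
  { ε }  = S∖{ α, β, γ, δ, ζ }
  { α, β, γ, δ, ε }  = S∖{ ζ }
  — 6 sets.
Iteration 2 adds 1:
  { ε, ζ }  = { ε } ∪ { ζ }
  — 7 sets.
Iteration 3 (1 new):
  { α, β, γ, δ }  = S∖{ ε, ζ }
  — 8 sets.
Iteration 4 adds nothing — fixpoint reached.

σ(𝒢) = { {}, { ε }, { ζ }, { ε, ζ }, { α, β, γ, δ }, { α, β, γ, δ, ε }, { α, β, γ, δ, ζ }, S }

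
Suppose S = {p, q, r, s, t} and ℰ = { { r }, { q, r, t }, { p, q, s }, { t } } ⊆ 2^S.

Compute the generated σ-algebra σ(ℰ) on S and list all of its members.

Start: ℰ ∪ {∅, S} = { {}, { r }, { t }, { p, q, s }, { q, r, t }, S }.
Step 1: 4 new —
  { p, s }  = complement { q, r, t }
  { r, t }  = complement { p, q, s }
  { p, q, r, s }  = complement { t }
  { p, q, s, t }  = complement { r }
Step 2: 3 new —
  { p, r, s }  = { r } ∪ { p, s }
  { p, s, t }  = { t } ∪ { p, s }
  { p, r, s, t }  = { p, s } ∪ { r, t }
Step 3: 3 new —
  { q }  = complement { p, r, s, t }
  { q, r }  = complement { p, s, t }
  { q, t }  = complement { p, r, s }
Step 4: no new sets; the family is a σ-algebra.

|σ(ℰ)| = 16.  σ(ℰ) = { {}, { q }, { r }, { t }, { p, s }, { q, r }, { q, t }, { r, t }, { p, q, s }, { p, r, s }, { p, s, t }, { q, r, t }, { p, q, r, s }, { p, q, s, t }, { p, r, s, t }, S }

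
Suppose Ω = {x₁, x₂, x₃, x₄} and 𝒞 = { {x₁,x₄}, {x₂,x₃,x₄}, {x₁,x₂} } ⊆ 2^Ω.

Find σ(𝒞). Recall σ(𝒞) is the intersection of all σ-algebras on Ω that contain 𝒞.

Initial family (5 sets): { ∅, {x₁,x₂}, {x₁,x₄}, {x₂,x₃,x₄}, Ω }.
Round 1: 4 new —
  {x₁}  = complement {x₂,x₃,x₄}
  {x₂,x₃}  = complement {x₁,x₄}
  {x₃,x₄}  = complement {x₁,x₂}
  {x₁,x₂,x₄}  = {x₁,x₄} ∪ {x₁,x₂}
  (now 9)
Round 2: 3 new —
  {x₃}  = complement {x₁,x₂,x₄}
  {x₁,x₂,x₃}  = {x₁,x₂} ∪ {x₂,x₃}
  {x₁,x₃,x₄}  = {x₃,x₄} ∪ {x₁,x₄}
  (now 12)
Round 3: 3 new —
  {x₂}  = complement {x₁,x₃,x₄}
  {x₄}  = complement {x₁,x₂,x₃}
  {x₁,x₃}  = {x₃} ∪ {x₁}
  (now 15)
Round 4: +1 →
  {x₂,x₄}  = complement {x₁,x₃}
  (now 16)
After Round 5 the family is unchanged; done.

|σ(𝒞)| = 16.  σ(𝒞) = { ∅, {x₁}, {x₂}, {x₃}, {x₄}, {x₁,x₂}, {x₁,x₃}, {x₁,x₄}, {x₂,x₃}, {x₂,x₄}, {x₃,x₄}, {x₁,x₂,x₃}, {x₁,x₂,x₄}, {x₁,x₃,x₄}, {x₂,x₃,x₄}, Ω }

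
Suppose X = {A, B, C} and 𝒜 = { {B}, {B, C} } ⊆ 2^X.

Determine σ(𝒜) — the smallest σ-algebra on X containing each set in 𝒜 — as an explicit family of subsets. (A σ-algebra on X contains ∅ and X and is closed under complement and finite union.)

σ(𝒜) = { {}, {A}, {B}, {C}, {A, B}, {A, C}, {B, C}, X }

Trace:
Start: 𝒜 ∪ {∅, X} = { {}, {B}, {B, C}, X }.
Step 1. New:
  {A}  = complement {B, C}
  {A, C}  = complement {B}
Step 2 adds 1:
  {A, B}  = {B} ∪ {A}
Step 3. New:
  {C}  = complement {A, B}
Step 4: stable.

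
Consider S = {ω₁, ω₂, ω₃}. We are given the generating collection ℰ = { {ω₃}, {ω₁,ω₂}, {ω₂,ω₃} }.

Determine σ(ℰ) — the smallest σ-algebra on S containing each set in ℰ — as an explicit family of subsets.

σ(ℰ) = { {}, {ω₁}, {ω₂}, {ω₃}, {ω₁,ω₂}, {ω₁,ω₃}, {ω₂,ω₃}, S }

Derivation:
Seed the family with ℰ together with ∅ and S: { {}, {ω₃}, {ω₁,ω₂}, {ω₂,ω₃}, S }.
Iteration 1: 1 new —
  {ω₁}  = complement {ω₂,ω₃}
  (now 6)
Iteration 2: +1 →
  {ω₁,ω₃}  = {ω₃} ∪ {ω₁}
  (now 7)
Iteration 3 adds 1:
  {ω₂}  = complement {ω₁,ω₃}
  (now 8)
Iteration 4: already closed under ᶜ and ∪.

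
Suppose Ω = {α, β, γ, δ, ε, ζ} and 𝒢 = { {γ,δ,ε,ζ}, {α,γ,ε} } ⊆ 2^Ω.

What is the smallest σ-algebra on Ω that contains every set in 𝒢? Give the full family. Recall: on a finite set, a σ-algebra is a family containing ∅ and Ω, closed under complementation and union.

|σ(𝒢)| = 16.  σ(𝒢) = { {}, {α}, {β}, {α,β}, {γ,ε}, {δ,ζ}, {α,γ,ε}, {α,δ,ζ}, {β,γ,ε}, {β,δ,ζ}, {α,β,γ,ε}, {α,β,δ,ζ}, {γ,δ,ε,ζ}, {α,γ,δ,ε,ζ}, {β,γ,δ,ε,ζ}, Ω }

Trace:
Start: 𝒢 ∪ {∅, Ω} = { {}, {α,γ,ε}, {γ,δ,ε,ζ}, Ω }.
Iteration 1 (3 new):
  {α,β}  = Ω∖{γ,δ,ε,ζ}
  {β,δ,ζ}  = Ω∖{α,γ,ε}
  {α,γ,δ,ε,ζ}  = {α,γ,ε} ∪ {γ,δ,ε,ζ}
  [7 total]
Iteration 2 adds 4:
  {β}  = Ω∖{α,γ,δ,ε,ζ}
  {α,β,γ,ε}  = {α,β} ∪ {α,γ,ε}
  {α,β,δ,ζ}  = {β,δ,ζ} ∪ {α,β}
  {β,γ,δ,ε,ζ}  = {β,δ,ζ} ∪ {γ,δ,ε,ζ}
  [11 total]
Iteration 3: 3 new —
  {α}  = Ω∖{β,γ,δ,ε,ζ}
  {γ,ε}  = Ω∖{α,β,δ,ζ}
  {δ,ζ}  = Ω∖{α,β,γ,ε}
  [14 total]
Iteration 4 adds 2:
  {α,δ,ζ}  = {δ,ζ} ∪ {α}
  {β,γ,ε}  = {β} ∪ {γ,ε}
  [16 total]
After Iteration 5 the family is unchanged; done.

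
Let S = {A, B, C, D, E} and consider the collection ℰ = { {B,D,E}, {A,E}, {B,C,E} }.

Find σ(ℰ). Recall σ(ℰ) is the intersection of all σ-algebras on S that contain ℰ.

Initial family (5 sets): { {}, {A,E}, {B,C,E}, {B,D,E}, S }.
Round 1: 6 new —
  {A,C}  = {B,D,E}ᶜ
  {A,D}  = {B,C,E}ᶜ
  {B,C,D}  = {A,E}ᶜ
  {A,B,C,E}  = {B,C,E} ∪ {A,E}
  {A,B,D,E}  = {A,E} ∪ {B,D,E}
  {B,C,D,E}  = {B,C,E} ∪ {B,D,E}
  |family| = 11
Round 2. New:
  {A}  = {B,C,D,E}ᶜ
  {C}  = {A,B,D,E}ᶜ
  {D}  = {A,B,C,E}ᶜ
  {A,C,D}  = {A,D} ∪ {A,C}
  {A,C,E}  = {A,C} ∪ {A,E}
  {A,D,E}  = {A,D} ∪ {A,E}
  {A,B,C,D}  = {B,C,D} ∪ {A,D}
  |family| = 18
Round 3. New:
  {E}  = {A,B,C,D}ᶜ
  {B,C}  = {A,D,E}ᶜ
  {B,D}  = {A,C,E}ᶜ
  {B,E}  = {A,C,D}ᶜ
  {C,D}  = {C} ∪ {D}
  {A,C,D,E}  = {A,D,E} ∪ {C}
  |family| = 24
Round 4 (7 new):
  {B}  = {A,C,D,E}ᶜ
  {C,E}  = {E} ∪ {C}
  {D,E}  = {E} ∪ {D}
  {A,B,C}  = {B,C} ∪ {A,C}
  {A,B,D}  = {A,D} ∪ {B,D}
  {A,B,E}  = {C,D}ᶜ
  {C,D,E}  = {C,D} ∪ {E}
  |family| = 31
Round 5. New:
  {A,B}  = {C,D,E}ᶜ
  |family| = 32
Round 6: closed — nothing new.

Therefore σ(ℰ) = { {}, {A}, {B}, {C}, {D}, {E}, {A,B}, {A,C}, {A,D}, {A,E}, {B,C}, {B,D}, {B,E}, {C,D}, {C,E}, {D,E}, {A,B,C}, {A,B,D}, {A,B,E}, {A,C,D}, {A,C,E}, {A,D,E}, {B,C,D}, {B,C,E}, {B,D,E}, {C,D,E}, {A,B,C,D}, {A,B,C,E}, {A,B,D,E}, {A,C,D,E}, {B,C,D,E}, S } (|σ(ℰ)| = 32).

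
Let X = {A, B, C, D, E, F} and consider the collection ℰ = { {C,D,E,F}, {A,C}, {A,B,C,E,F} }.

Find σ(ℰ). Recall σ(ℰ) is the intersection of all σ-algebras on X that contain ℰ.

Initial family (5 sets): { ∅, {A,C}, {C,D,E,F}, {A,B,C,E,F}, X }.
Iteration 1 (4 new):
  {D}  = ᶜ of {A,B,C,E,F}
  {A,B}  = ᶜ of {C,D,E,F}
  {B,D,E,F}  = ᶜ of {A,C}
  {A,C,D,E,F}  = {A,C} ∪ {C,D,E,F}
  [9 total]
Iteration 2 adds 6:
  {B}  = ᶜ of {A,C,D,E,F}
  {A,B,C}  = {A,B} ∪ {A,C}
  {A,B,D}  = {A,B} ∪ {D}
  {A,C,D}  = {A,C} ∪ {D}
  {A,B,D,E,F}  = {A,B} ∪ {B,D,E,F}
  {B,C,D,E,F}  = {C,D,E,F} ∪ {B,D,E,F}
  [15 total]
Iteration 3 (7 new):
  {A}  = ᶜ of {B,C,D,E,F}
  {C}  = ᶜ of {A,B,D,E,F}
  {B,D}  = {D} ∪ {B}
  {B,E,F}  = ᶜ of {A,C,D}
  {C,E,F}  = ᶜ of {A,B,D}
  {D,E,F}  = ᶜ of {A,B,C}
  {A,B,C,D}  = {A,C,D} ∪ {A,B,C}
  [22 total]
Iteration 4: +9 →
  {A,D}  = {D} ∪ {A}
  {B,C}  = {B} ∪ {C}
  {C,D}  = {C} ∪ {D}
  {E,F}  = ᶜ of {A,B,C,D}
  {B,C,D}  = {B,D} ∪ {C}
  {A,B,E,F}  = {A,B} ∪ {B,E,F}
  {A,C,E,F}  = ᶜ of {B,D}
  {A,D,E,F}  = {D,E,F} ∪ {A}
  {B,C,E,F}  = {B} ∪ {C,E,F}
  [31 total]
Iteration 5: +1 →
  {A,E,F}  = ᶜ of {B,C,D}
  [32 total]
Iteration 6: already closed under ᶜ and ∪.

Therefore σ(ℰ) = { ∅, {A}, {B}, {C}, {D}, {A,B}, {A,C}, {A,D}, {B,C}, {B,D}, {C,D}, {E,F}, {A,B,C}, {A,B,D}, {A,C,D}, {A,E,F}, {B,C,D}, {B,E,F}, {C,E,F}, {D,E,F}, {A,B,C,D}, {A,B,E,F}, {A,C,E,F}, {A,D,E,F}, {B,C,E,F}, {B,D,E,F}, {C,D,E,F}, {A,B,C,E,F}, {A,B,D,E,F}, {A,C,D,E,F}, {B,C,D,E,F}, X } (|σ(ℰ)| = 32).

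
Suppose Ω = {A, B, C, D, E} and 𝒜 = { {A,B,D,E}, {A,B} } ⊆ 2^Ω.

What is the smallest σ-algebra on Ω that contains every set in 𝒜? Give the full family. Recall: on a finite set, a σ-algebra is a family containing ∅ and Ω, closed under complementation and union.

|σ(𝒜)| = 8.  σ(𝒜) = { ∅, {C}, {A,B}, {D,E}, {A,B,C}, {C,D,E}, {A,B,D,E}, Ω }

Derivation:
Start: 𝒜 ∪ {∅, Ω} = { ∅, {A,B}, {A,B,D,E}, Ω }.
Round 1: +2 →
  {C}  = {A,B,D,E}ᶜ
  {C,D,E}  = {A,B}ᶜ
  |family| = 6
Round 2: +1 →
  {A,B,C}  = {C} ∪ {A,B}
  |family| = 7
Round 3: +1 →
  {D,E}  = {A,B,C}ᶜ
  |family| = 8
After Round 4 the family is unchanged; done.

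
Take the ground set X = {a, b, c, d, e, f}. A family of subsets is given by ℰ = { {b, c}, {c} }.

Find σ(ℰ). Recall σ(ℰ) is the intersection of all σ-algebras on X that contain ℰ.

Answer: σ(ℰ) = { {}, {b}, {c}, {b, c}, {a, d, e, f}, {a, b, d, e, f}, {a, c, d, e, f}, X }

Trace:
Begin from { {}, {c}, {b, c}, X } (that is, ℰ plus ∅ and X).
Iteration 1. New:
  {a, d, e, f}  = ᶜ of {b, c}
  {a, b, d, e, f}  = ᶜ of {c}
Iteration 2: +1 →
  {a, c, d, e, f}  = {c} ∪ {a, d, e, f}
Iteration 3 adds 1:
  {b}  = ᶜ of {a, c, d, e, f}
Iteration 4: closed — nothing new.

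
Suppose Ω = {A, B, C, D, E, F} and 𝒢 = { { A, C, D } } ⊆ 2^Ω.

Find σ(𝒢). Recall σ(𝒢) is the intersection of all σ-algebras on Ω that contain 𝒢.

Take S₀ = 𝒢 ∪ {∅, Ω} = { {  }, { A, C, D }, Ω }.
Step 1 (1 new):
  { B, E, F }  = complement { A, C, D }
  — 4 sets.
Step 2 adds nothing — fixpoint reached.

Therefore σ(𝒢) = { {  }, { A, C, D }, { B, E, F }, Ω } (|σ(𝒢)| = 4).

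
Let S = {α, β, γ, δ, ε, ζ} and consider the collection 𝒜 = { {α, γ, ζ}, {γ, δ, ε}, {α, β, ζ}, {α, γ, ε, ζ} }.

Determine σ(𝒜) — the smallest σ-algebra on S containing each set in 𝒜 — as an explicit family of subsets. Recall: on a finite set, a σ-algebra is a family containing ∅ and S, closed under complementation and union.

Begin from { {}, {α, β, ζ}, {α, γ, ζ}, {γ, δ, ε}, {α, γ, ε, ζ}, S } (that is, 𝒜 plus ∅ and S).
Round 1. New:
  {β, δ}  = ᶜ of {α, γ, ε, ζ}
  {β, δ, ε}  = ᶜ of {α, γ, ζ}
  {α, β, γ, ζ}  = {α, γ, ζ} ∪ {α, β, ζ}
  {α, β, γ, ε, ζ}  = {α, γ, ε, ζ} ∪ {α, β, ζ}
  {α, γ, δ, ε, ζ}  = {α, γ, ε, ζ} ∪ {γ, δ, ε}
  — 11 sets.
Round 2 adds 7:
  {β}  = ᶜ of {α, γ, δ, ε, ζ}
  {δ}  = ᶜ of {α, β, γ, ε, ζ}
  {δ, ε}  = ᶜ of {α, β, γ, ζ}
  {α, β, δ, ζ}  = {α, β, ζ} ∪ {β, δ}
  {β, γ, δ, ε}  = {γ, δ, ε} ∪ {β, δ}
  {α, β, γ, δ, ζ}  = {α, γ, ζ} ∪ {β, δ}
  {α, β, δ, ε, ζ}  = {α, β, ζ} ∪ {β, δ, ε}
  — 18 sets.
Round 3: 5 new —
  {γ}  = ᶜ of {α, β, δ, ε, ζ}
  {ε}  = ᶜ of {α, β, γ, δ, ζ}
  {α, ζ}  = ᶜ of {β, γ, δ, ε}
  {γ, ε}  = ᶜ of {α, β, δ, ζ}
  {α, γ, δ, ζ}  = {α, γ, ζ} ∪ {δ}
  — 23 sets.
Round 4 adds 9:
  {β, γ}  = {β} ∪ {γ}
  {β, ε}  = ᶜ of {α, γ, δ, ζ}
  {γ, δ}  = {γ} ∪ {δ}
  {α, δ, ζ}  = {α, ζ} ∪ {δ}
  {α, ε, ζ}  = {α, ζ} ∪ {ε}
  {β, γ, δ}  = {γ} ∪ {β, δ}
  {β, γ, ε}  = {β} ∪ {γ, ε}
  {α, β, ε, ζ}  = {ε} ∪ {α, β, ζ}
  {α, δ, ε, ζ}  = {α, ζ} ∪ {δ, ε}
  — 32 sets.
Round 5 adds nothing — fixpoint reached.

Hence σ(𝒜) has 32 members: { {}, {β}, {γ}, {δ}, {ε}, {α, ζ}, {β, γ}, {β, δ}, {β, ε}, {γ, δ}, {γ, ε}, {δ, ε}, {α, β, ζ}, {α, γ, ζ}, {α, δ, ζ}, {α, ε, ζ}, {β, γ, δ}, {β, γ, ε}, {β, δ, ε}, {γ, δ, ε}, {α, β, γ, ζ}, {α, β, δ, ζ}, {α, β, ε, ζ}, {α, γ, δ, ζ}, {α, γ, ε, ζ}, {α, δ, ε, ζ}, {β, γ, δ, ε}, {α, β, γ, δ, ζ}, {α, β, γ, ε, ζ}, {α, β, δ, ε, ζ}, {α, γ, δ, ε, ζ}, S }.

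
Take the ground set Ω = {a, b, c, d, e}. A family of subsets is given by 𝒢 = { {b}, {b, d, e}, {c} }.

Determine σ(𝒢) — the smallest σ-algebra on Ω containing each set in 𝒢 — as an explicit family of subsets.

Answer: σ(𝒢) = { ∅, {a}, {b}, {c}, {a, b}, {a, c}, {b, c}, {d, e}, {a, b, c}, {a, d, e}, {b, d, e}, {c, d, e}, {a, b, d, e}, {a, c, d, e}, {b, c, d, e}, Ω }

Trace:
Begin from { ∅, {b}, {c}, {b, d, e}, Ω } (that is, 𝒢 plus ∅ and Ω).
Step 1 (5 new):
  {a, c}  = Ω∖{b, d, e}
  {b, c}  = {c} ∪ {b}
  {a, b, d, e}  = Ω∖{c}
  {a, c, d, e}  = Ω∖{b}
  {b, c, d, e}  = {c} ∪ {b, d, e}
  (now 10)
Step 2 (3 new):
  {a}  = Ω∖{b, c, d, e}
  {a, b, c}  = {b} ∪ {a, c}
  {a, d, e}  = Ω∖{b, c}
  (now 13)
Step 3: 2 new —
  {a, b}  = {b} ∪ {a}
  {d, e}  = Ω∖{a, b, c}
  (now 15)
Step 4 adds 1:
  {c, d, e}  = Ω∖{a, b}
  (now 16)
Step 5 adds nothing — fixpoint reached.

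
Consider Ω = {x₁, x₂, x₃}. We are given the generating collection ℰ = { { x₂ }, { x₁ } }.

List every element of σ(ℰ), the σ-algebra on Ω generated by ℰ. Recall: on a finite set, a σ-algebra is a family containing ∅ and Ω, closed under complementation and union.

σ(ℰ) = { {  }, { x₁ }, { x₂ }, { x₃ }, { x₁, x₂ }, { x₁, x₃ }, { x₂, x₃ }, Ω }

Trace:
Begin from { {  }, { x₁ }, { x₂ }, Ω } (that is, ℰ plus ∅ and Ω).
Pass 1: 3 new —
  { x₁, x₂ }  = { x₂ } ∪ { x₁ }
  { x₁, x₃ }  = { x₂ }ᶜ
  { x₂, x₃ }  = { x₁ }ᶜ
  — 7 sets.
Pass 2: +1 →
  { x₃ }  = { x₁, x₂ }ᶜ
  — 8 sets.
Pass 3: no new sets; the family is a σ-algebra.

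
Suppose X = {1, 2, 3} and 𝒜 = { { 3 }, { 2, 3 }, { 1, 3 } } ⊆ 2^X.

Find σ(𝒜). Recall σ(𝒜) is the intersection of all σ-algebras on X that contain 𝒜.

Begin from { {}, { 3 }, { 1, 3 }, { 2, 3 }, X } (that is, 𝒜 plus ∅ and X).
Step 1: +3 →
  { 1 }  = { 2, 3 }ᶜ
  { 2 }  = { 1, 3 }ᶜ
  { 1, 2 }  = { 3 }ᶜ
  — 8 sets.
Step 2: closed — nothing new.

|σ(𝒜)| = 8.  σ(𝒜) = { {}, { 1 }, { 2 }, { 3 }, { 1, 2 }, { 1, 3 }, { 2, 3 }, X }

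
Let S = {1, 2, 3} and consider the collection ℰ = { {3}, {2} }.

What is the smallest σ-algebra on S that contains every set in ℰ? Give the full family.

|σ(ℰ)| = 8.  σ(ℰ) = { {}, {1}, {2}, {3}, {1,2}, {1,3}, {2,3}, S }

Trace:
Begin from { {}, {2}, {3}, S } (that is, ℰ plus ∅ and S).
Step 1 adds 3:
  {1,2}  = S∖{3}
  {1,3}  = S∖{2}
  {2,3}  = {3} ∪ {2}
Step 2. New:
  {1}  = S∖{2,3}
Step 3: closed — nothing new.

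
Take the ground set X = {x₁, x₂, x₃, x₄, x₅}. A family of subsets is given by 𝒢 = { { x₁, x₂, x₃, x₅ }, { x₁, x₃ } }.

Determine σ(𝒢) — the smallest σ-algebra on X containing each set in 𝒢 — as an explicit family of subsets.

σ(𝒢) (8 sets): { {}, { x₄ }, { x₁, x₃ }, { x₂, x₅ }, { x₁, x₃, x₄ }, { x₂, x₄, x₅ }, { x₁, x₂, x₃, x₅ }, X }

Derivation:
Take S₀ = 𝒢 ∪ {∅, X} = { {}, { x₁, x₃ }, { x₁, x₂, x₃, x₅ }, X }.
Iteration 1: +2 →
  { x₄ }  = ᶜ of { x₁, x₂, x₃, x₅ }
  { x₂, x₄, x₅ }  = ᶜ of { x₁, x₃ }
  — 6 sets.
Iteration 2 (1 new):
  { x₁, x₃, x₄ }  = { x₁, x₃ } ∪ { x₄ }
  — 7 sets.
Iteration 3. New:
  { x₂, x₅ }  = ᶜ of { x₁, x₃, x₄ }
  — 8 sets.
After Iteration 4 the family is unchanged; done.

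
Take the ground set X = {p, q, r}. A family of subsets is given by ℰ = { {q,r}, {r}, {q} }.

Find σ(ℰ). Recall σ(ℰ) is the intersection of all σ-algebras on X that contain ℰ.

Start: ℰ ∪ {∅, X} = { {}, {q}, {r}, {q,r}, X }.
Pass 1 adds 3:
  {p}  = {q,r}ᶜ
  {p,q}  = {r}ᶜ
  {p,r}  = {q}ᶜ
  — 8 sets.
Pass 2: closed — nothing new.

|σ(ℰ)| = 8.  σ(ℰ) = { {}, {p}, {q}, {r}, {p,q}, {p,r}, {q,r}, X }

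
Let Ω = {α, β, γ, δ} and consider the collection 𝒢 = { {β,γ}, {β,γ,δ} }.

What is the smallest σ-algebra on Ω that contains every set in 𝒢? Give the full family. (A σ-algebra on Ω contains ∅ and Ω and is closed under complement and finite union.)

Begin from { {}, {β,γ}, {β,γ,δ}, Ω } (that is, 𝒢 plus ∅ and Ω).
Round 1 adds 2:
  {α}  = ᶜ of {β,γ,δ}
  {α,δ}  = ᶜ of {β,γ}
  [6 total]
Round 2 (1 new):
  {α,β,γ}  = {β,γ} ∪ {α}
  [7 total]
Round 3: +1 →
  {δ}  = ᶜ of {α,β,γ}
  [8 total]
Round 4 adds nothing — fixpoint reached.

σ(𝒢) = { {}, {α}, {δ}, {α,δ}, {β,γ}, {α,β,γ}, {β,γ,δ}, Ω }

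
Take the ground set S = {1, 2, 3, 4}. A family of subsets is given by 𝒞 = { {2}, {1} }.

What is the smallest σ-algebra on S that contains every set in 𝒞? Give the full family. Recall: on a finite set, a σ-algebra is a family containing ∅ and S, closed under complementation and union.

σ(𝒞) (8 sets): { {}, {1}, {2}, {1, 2}, {3, 4}, {1, 3, 4}, {2, 3, 4}, S }

Derivation:
Begin from { {}, {1}, {2}, S } (that is, 𝒞 plus ∅ and S).
Step 1: 3 new —
  {1, 2}  = {2} ∪ {1}
  {1, 3, 4}  = S∖{2}
  {2, 3, 4}  = S∖{1}
Step 2: +1 →
  {3, 4}  = S∖{1, 2}
Step 3: stable.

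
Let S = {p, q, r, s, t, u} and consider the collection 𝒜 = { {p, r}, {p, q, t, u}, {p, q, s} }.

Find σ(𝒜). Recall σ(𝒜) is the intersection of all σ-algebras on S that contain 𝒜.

σ(𝒜) (32 sets): { {}, {p}, {q}, {r}, {s}, {p, q}, {p, r}, {p, s}, {q, r}, {q, s}, {r, s}, {t, u}, {p, q, r}, {p, q, s}, {p, r, s}, {p, t, u}, {q, r, s}, {q, t, u}, {r, t, u}, {s, t, u}, {p, q, r, s}, {p, q, t, u}, {p, r, t, u}, {p, s, t, u}, {q, r, t, u}, {q, s, t, u}, {r, s, t, u}, {p, q, r, t, u}, {p, q, s, t, u}, {p, r, s, t, u}, {q, r, s, t, u}, S }

Working:
Begin from { {}, {p, r}, {p, q, s}, {p, q, t, u}, S } (that is, 𝒜 plus ∅ and S).
Iteration 1 (6 new):
  {r, s}  = complement {p, q, t, u}
  {r, t, u}  = complement {p, q, s}
  {p, q, r, s}  = {p, r} ∪ {p, q, s}
  {q, s, t, u}  = complement {p, r}
  {p, q, r, t, u}  = {p, r} ∪ {p, q, t, u}
  {p, q, s, t, u}  = {p, q, s} ∪ {p, q, t, u}
  [11 total]
Iteration 2: +7 →
  {r}  = complement {p, q, s, t, u}
  {s}  = complement {p, q, r, t, u}
  {t, u}  = complement {p, q, r, s}
  {p, r, s}  = {r, s} ∪ {p, r}
  {p, r, t, u}  = {p, r} ∪ {r, t, u}
  {r, s, t, u}  = {r, s} ∪ {r, t, u}
  {q, r, s, t, u}  = {r, s} ∪ {q, s, t, u}
  [18 total]
Iteration 3: 6 new —
  {p}  = complement {q, r, s, t, u}
  {p, q}  = complement {r, s, t, u}
  {q, s}  = complement {p, r, t, u}
  {q, t, u}  = complement {p, r, s}
  {s, t, u}  = {t, u} ∪ {s}
  {p, r, s, t, u}  = {p, r, t, u} ∪ {r, s}
  [24 total]
Iteration 4 adds 7:
  {q}  = complement {p, r, s, t, u}
  {p, s}  = {p} ∪ {s}
  {p, q, r}  = complement {s, t, u}
  {p, t, u}  = {t, u} ∪ {p}
  {q, r, s}  = {r, s} ∪ {q, s}
  {p, s, t, u}  = {p} ∪ {s, t, u}
  {q, r, t, u}  = {q, t, u} ∪ {r}
  [31 total]
Iteration 5: 1 new —
  {q, r}  = complement {p, s, t, u}
  [32 total]
Iteration 6: no new sets; the family is a σ-algebra.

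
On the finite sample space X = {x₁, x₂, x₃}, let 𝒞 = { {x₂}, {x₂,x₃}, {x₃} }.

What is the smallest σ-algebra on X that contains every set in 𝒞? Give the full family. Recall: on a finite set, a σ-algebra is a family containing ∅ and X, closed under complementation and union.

Answer: σ(𝒞) = { {}, {x₁}, {x₂}, {x₃}, {x₁,x₂}, {x₁,x₃}, {x₂,x₃}, X }

Derivation:
Take S₀ = 𝒞 ∪ {∅, X} = { {}, {x₂}, {x₃}, {x₂,x₃}, X }.
Pass 1: 3 new —
  {x₁}  = X∖{x₂,x₃}
  {x₁,x₂}  = X∖{x₃}
  {x₁,x₃}  = X∖{x₂}
  [8 total]
Pass 2: closed — nothing new.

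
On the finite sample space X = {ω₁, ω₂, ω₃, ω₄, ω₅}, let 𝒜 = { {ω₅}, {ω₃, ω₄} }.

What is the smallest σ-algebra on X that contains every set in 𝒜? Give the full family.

Begin from { ∅, {ω₅}, {ω₃, ω₄}, X } (that is, 𝒜 plus ∅ and X).
Step 1: 3 new —
  {ω₁, ω₂, ω₅}  = ᶜ of {ω₃, ω₄}
  {ω₃, ω₄, ω₅}  = {ω₃, ω₄} ∪ {ω₅}
  {ω₁, ω₂, ω₃, ω₄}  = ᶜ of {ω₅}
  [7 total]
Step 2. New:
  {ω₁, ω₂}  = ᶜ of {ω₃, ω₄, ω₅}
  [8 total]
Step 3 adds nothing — fixpoint reached.

Hence σ(𝒜) has 8 members: { ∅, {ω₅}, {ω₁, ω₂}, {ω₃, ω₄}, {ω₁, ω₂, ω₅}, {ω₃, ω₄, ω₅}, {ω₁, ω₂, ω₃, ω₄}, X }.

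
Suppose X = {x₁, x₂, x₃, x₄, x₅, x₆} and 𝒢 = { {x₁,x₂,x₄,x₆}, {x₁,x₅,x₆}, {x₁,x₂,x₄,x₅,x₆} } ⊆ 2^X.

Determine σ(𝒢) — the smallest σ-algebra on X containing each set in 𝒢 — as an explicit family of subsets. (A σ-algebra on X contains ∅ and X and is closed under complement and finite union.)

σ(𝒢) (16 sets): { ∅, {x₃}, {x₅}, {x₁,x₆}, {x₂,x₄}, {x₃,x₅}, {x₁,x₃,x₆}, {x₁,x₅,x₆}, {x₂,x₃,x₄}, {x₂,x₄,x₅}, {x₁,x₂,x₄,x₆}, {x₁,x₃,x₅,x₆}, {x₂,x₃,x₄,x₅}, {x₁,x₂,x₃,x₄,x₆}, {x₁,x₂,x₄,x₅,x₆}, X }

Trace:
Start: 𝒢 ∪ {∅, X} = { ∅, {x₁,x₅,x₆}, {x₁,x₂,x₄,x₆}, {x₁,x₂,x₄,x₅,x₆}, X }.
Step 1 (3 new):
  {x₃}  = X∖{x₁,x₂,x₄,x₅,x₆}
  {x₃,x₅}  = X∖{x₁,x₂,x₄,x₆}
  {x₂,x₃,x₄}  = X∖{x₁,x₅,x₆}
  [8 total]
Step 2: +3 →
  {x₁,x₃,x₅,x₆}  = {x₃,x₅} ∪ {x₁,x₅,x₆}
  {x₂,x₃,x₄,x₅}  = {x₃,x₅} ∪ {x₂,x₃,x₄}
  {x₁,x₂,x₃,x₄,x₆}  = {x₃} ∪ {x₁,x₂,x₄,x₆}
  [11 total]
Step 3 (3 new):
  {x₅}  = X∖{x₁,x₂,x₃,x₄,x₆}
  {x₁,x₆}  = X∖{x₂,x₃,x₄,x₅}
  {x₂,x₄}  = X∖{x₁,x₃,x₅,x₆}
  [14 total]
Step 4: 2 new —
  {x₁,x₃,x₆}  = {x₃} ∪ {x₁,x₆}
  {x₂,x₄,x₅}  = {x₂,x₄} ∪ {x₅}
  [16 total]
Step 5: stable.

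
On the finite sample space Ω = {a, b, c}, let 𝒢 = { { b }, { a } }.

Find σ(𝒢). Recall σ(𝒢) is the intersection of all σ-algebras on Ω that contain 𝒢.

σ(𝒢) (8 sets): { {  }, { a }, { b }, { c }, { a, b }, { a, c }, { b, c }, Ω }

Derivation:
Begin from { {  }, { a }, { b }, Ω } (that is, 𝒢 plus ∅ and Ω).
Pass 1. New:
  { a, b }  = { b } ∪ { a }
  { a, c }  = ᶜ of { b }
  { b, c }  = ᶜ of { a }
  (now 7)
Pass 2 (1 new):
  { c }  = ᶜ of { a, b }
  (now 8)
Pass 3: already closed under ᶜ and ∪.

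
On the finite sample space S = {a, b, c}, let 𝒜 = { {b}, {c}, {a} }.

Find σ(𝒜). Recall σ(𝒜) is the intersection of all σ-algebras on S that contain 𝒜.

σ(𝒜) (8 sets): { {}, {a}, {b}, {c}, {a,b}, {a,c}, {b,c}, S }

Check:
Take S₀ = 𝒜 ∪ {∅, S} = { {}, {a}, {b}, {c}, S }.
Iteration 1: 3 new —
  {a,b}  = {c}ᶜ
  {a,c}  = {b}ᶜ
  {b,c}  = {a}ᶜ
  [8 total]
Iteration 2: no new sets; the family is a σ-algebra.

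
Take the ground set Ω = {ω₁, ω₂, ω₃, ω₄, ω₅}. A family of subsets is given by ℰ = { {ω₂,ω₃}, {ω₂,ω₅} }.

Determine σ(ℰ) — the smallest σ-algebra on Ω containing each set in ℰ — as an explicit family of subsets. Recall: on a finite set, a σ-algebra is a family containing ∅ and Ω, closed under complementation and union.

Answer: σ(ℰ) = { ∅, {ω₂}, {ω₃}, {ω₅}, {ω₁,ω₄}, {ω₂,ω₃}, {ω₂,ω₅}, {ω₃,ω₅}, {ω₁,ω₂,ω₄}, {ω₁,ω₃,ω₄}, {ω₁,ω₄,ω₅}, {ω₂,ω₃,ω₅}, {ω₁,ω₂,ω₃,ω₄}, {ω₁,ω₂,ω₄,ω₅}, {ω₁,ω₃,ω₄,ω₅}, Ω }

Check:
Start: ℰ ∪ {∅, Ω} = { ∅, {ω₂,ω₃}, {ω₂,ω₅}, Ω }.
Iteration 1: +3 →
  {ω₁,ω₃,ω₄}  = ᶜ of {ω₂,ω₅}
  {ω₁,ω₄,ω₅}  = ᶜ of {ω₂,ω₃}
  {ω₂,ω₃,ω₅}  = {ω₂,ω₃} ∪ {ω₂,ω₅}
  [7 total]
Iteration 2 (4 new):
  {ω₁,ω₄}  = ᶜ of {ω₂,ω₃,ω₅}
  {ω₁,ω₂,ω₃,ω₄}  = {ω₁,ω₃,ω₄} ∪ {ω₂,ω₃}
  {ω₁,ω₂,ω₄,ω₅}  = {ω₁,ω₄,ω₅} ∪ {ω₂,ω₅}
  {ω₁,ω₃,ω₄,ω₅}  = {ω₁,ω₄,ω₅} ∪ {ω₁,ω₃,ω₄}
  [11 total]
Iteration 3. New:
  {ω₂}  = ᶜ of {ω₁,ω₃,ω₄,ω₅}
  {ω₃}  = ᶜ of {ω₁,ω₂,ω₄,ω₅}
  {ω₅}  = ᶜ of {ω₁,ω₂,ω₃,ω₄}
  [14 total]
Iteration 4 adds 2:
  {ω₃,ω₅}  = {ω₃} ∪ {ω₅}
  {ω₁,ω₂,ω₄}  = {ω₁,ω₄} ∪ {ω₂}
  [16 total]
Iteration 5: stable.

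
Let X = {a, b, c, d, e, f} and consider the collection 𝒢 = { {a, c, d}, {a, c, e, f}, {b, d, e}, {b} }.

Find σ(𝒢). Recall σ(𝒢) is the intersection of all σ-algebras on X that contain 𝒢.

Begin from { {}, {b}, {a, c, d}, {b, d, e}, {a, c, e, f}, X } (that is, 𝒢 plus ∅ and X).
Round 1: +7 →
  {b, d}  = ᶜ of {a, c, e, f}
  {a, c, f}  = ᶜ of {b, d, e}
  {b, e, f}  = ᶜ of {a, c, d}
  {a, b, c, d}  = {a, c, d} ∪ {b}
  {a, b, c, d, e}  = {a, c, d} ∪ {b, d, e}
  {a, b, c, e, f}  = {a, c, e, f} ∪ {b}
  {a, c, d, e, f}  = ᶜ of {b}
  |family| = 13
Round 2. New:
  {d}  = ᶜ of {a, b, c, e, f}
  {f}  = ᶜ of {a, b, c, d, e}
  {e, f}  = ᶜ of {a, b, c, d}
  {a, b, c, f}  = {a, c, f} ∪ {b}
  {a, c, d, f}  = {a, c, f} ∪ {a, c, d}
  {b, d, e, f}  = {b, e, f} ∪ {b, d}
  {a, b, c, d, f}  = {a, c, f} ∪ {a, b, c, d}
  |family| = 20
Round 3 adds 8:
  {e}  = ᶜ of {a, b, c, d, f}
  {a, c}  = ᶜ of {b, d, e, f}
  {b, e}  = ᶜ of {a, c, d, f}
  {b, f}  = {b} ∪ {f}
  {d, e}  = ᶜ of {a, b, c, f}
  {d, f}  = {f} ∪ {d}
  {b, d, f}  = {b, d} ∪ {f}
  {d, e, f}  = {e, f} ∪ {d}
  |family| = 28
Round 4: 4 new —
  {a, b, c}  = ᶜ of {d, e, f}
  {a, c, e}  = ᶜ of {b, d, f}
  {a, b, c, e}  = ᶜ of {d, f}
  {a, c, d, e}  = ᶜ of {b, f}
  |family| = 32
After Round 5 the family is unchanged; done.

σ(𝒢) = { {}, {b}, {d}, {e}, {f}, {a, c}, {b, d}, {b, e}, {b, f}, {d, e}, {d, f}, {e, f}, {a, b, c}, {a, c, d}, {a, c, e}, {a, c, f}, {b, d, e}, {b, d, f}, {b, e, f}, {d, e, f}, {a, b, c, d}, {a, b, c, e}, {a, b, c, f}, {a, c, d, e}, {a, c, d, f}, {a, c, e, f}, {b, d, e, f}, {a, b, c, d, e}, {a, b, c, d, f}, {a, b, c, e, f}, {a, c, d, e, f}, X }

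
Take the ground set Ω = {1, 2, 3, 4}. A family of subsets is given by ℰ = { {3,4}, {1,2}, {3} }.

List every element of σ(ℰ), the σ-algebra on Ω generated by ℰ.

Seed the family with ℰ together with ∅ and Ω: { {}, {3}, {1,2}, {3,4}, Ω }.
Pass 1: 2 new —
  {1,2,3}  = {3} ∪ {1,2}
  {1,2,4}  = {3}ᶜ
  |family| = 7
Pass 2 (1 new):
  {4}  = {1,2,3}ᶜ
  |family| = 8
After Pass 3 the family is unchanged; done.

σ(ℰ) = { {}, {3}, {4}, {1,2}, {3,4}, {1,2,3}, {1,2,4}, Ω }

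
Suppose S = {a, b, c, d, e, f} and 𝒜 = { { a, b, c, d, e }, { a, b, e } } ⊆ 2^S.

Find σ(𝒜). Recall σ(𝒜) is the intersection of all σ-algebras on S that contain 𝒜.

Initial family (4 sets): { {  }, { a, b, e }, { a, b, c, d, e }, S }.
Iteration 1. New:
  { f }  = S∖{ a, b, c, d, e }
  { c, d, f }  = S∖{ a, b, e }
Iteration 2: 1 new —
  { a, b, e, f }  = { a, b, e } ∪ { f }
Iteration 3 adds 1:
  { c, d }  = S∖{ a, b, e, f }
Iteration 4: no new sets; the family is a σ-algebra.

Hence σ(𝒜) has 8 members: { {  }, { f }, { c, d }, { a, b, e }, { c, d, f }, { a, b, e, f }, { a, b, c, d, e }, S }.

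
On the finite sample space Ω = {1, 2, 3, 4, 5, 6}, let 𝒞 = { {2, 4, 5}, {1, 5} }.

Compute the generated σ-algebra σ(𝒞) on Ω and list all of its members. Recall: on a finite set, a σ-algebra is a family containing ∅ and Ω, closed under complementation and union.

Take S₀ = 𝒞 ∪ {∅, Ω} = { {}, {1, 5}, {2, 4, 5}, Ω }.
Round 1: +3 →
  {1, 3, 6}  = complement {2, 4, 5}
  {1, 2, 4, 5}  = {2, 4, 5} ∪ {1, 5}
  {2, 3, 4, 6}  = complement {1, 5}
  (now 7)
Round 2 adds 4:
  {3, 6}  = complement {1, 2, 4, 5}
  {1, 3, 5, 6}  = {1, 3, 6} ∪ {1, 5}
  {1, 2, 3, 4, 6}  = {2, 3, 4, 6} ∪ {1, 3, 6}
  {2, 3, 4, 5, 6}  = {2, 3, 4, 6} ∪ {2, 4, 5}
  (now 11)
Round 3: 3 new —
  {1}  = complement {2, 3, 4, 5, 6}
  {5}  = complement {1, 2, 3, 4, 6}
  {2, 4}  = complement {1, 3, 5, 6}
  (now 14)
Round 4 adds 2:
  {1, 2, 4}  = {2, 4} ∪ {1}
  {3, 5, 6}  = {3, 6} ∪ {5}
  (now 16)
Round 5: already closed under ᶜ and ∪.

|σ(𝒞)| = 16.  σ(𝒞) = { {}, {1}, {5}, {1, 5}, {2, 4}, {3, 6}, {1, 2, 4}, {1, 3, 6}, {2, 4, 5}, {3, 5, 6}, {1, 2, 4, 5}, {1, 3, 5, 6}, {2, 3, 4, 6}, {1, 2, 3, 4, 6}, {2, 3, 4, 5, 6}, Ω }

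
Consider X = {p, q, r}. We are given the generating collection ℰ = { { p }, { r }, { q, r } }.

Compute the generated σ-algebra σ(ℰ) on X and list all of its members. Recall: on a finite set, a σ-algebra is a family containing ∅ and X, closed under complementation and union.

Start: ℰ ∪ {∅, X} = { {  }, { p }, { r }, { q, r }, X }.
Step 1 (2 new):
  { p, q }  = X∖{ r }
  { p, r }  = { r } ∪ { p }
Step 2 (1 new):
  { q }  = X∖{ p, r }
Step 3: closed — nothing new.

σ(ℰ) = { {  }, { p }, { q }, { r }, { p, q }, { p, r }, { q, r }, X }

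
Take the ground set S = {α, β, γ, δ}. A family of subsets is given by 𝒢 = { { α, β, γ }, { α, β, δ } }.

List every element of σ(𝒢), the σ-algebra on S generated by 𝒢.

σ(𝒢) = { ∅, { γ }, { δ }, { α, β }, { γ, δ }, { α, β, γ }, { α, β, δ }, S }

Check:
Take S₀ = 𝒢 ∪ {∅, S} = { ∅, { α, β, γ }, { α, β, δ }, S }.
Round 1: 2 new —
  { γ }  = S∖{ α, β, δ }
  { δ }  = S∖{ α, β, γ }
  |family| = 6
Round 2 (1 new):
  { γ, δ }  = { γ } ∪ { δ }
  |family| = 7
Round 3. New:
  { α, β }  = S∖{ γ, δ }
  |family| = 8
Round 4: closed — nothing new.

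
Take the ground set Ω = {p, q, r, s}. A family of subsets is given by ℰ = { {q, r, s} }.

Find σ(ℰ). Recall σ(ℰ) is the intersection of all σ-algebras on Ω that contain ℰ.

Answer: σ(ℰ) = { {}, {p}, {q, r, s}, Ω }

Check:
Seed the family with ℰ together with ∅ and Ω: { {}, {q, r, s}, Ω }.
Pass 1: +1 →
  {p}  = complement {q, r, s}
  — 4 sets.
Pass 2: stable.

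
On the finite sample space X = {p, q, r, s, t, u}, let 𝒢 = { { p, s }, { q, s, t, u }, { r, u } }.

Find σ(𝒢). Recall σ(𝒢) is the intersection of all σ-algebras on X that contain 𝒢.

Answer: σ(𝒢) = { ∅, { p }, { r }, { s }, { u }, { p, r }, { p, s }, { p, u }, { q, t }, { r, s }, { r, u }, { s, u }, { p, q, t }, { p, r, s }, { p, r, u }, { p, s, u }, { q, r, t }, { q, s, t }, { q, t, u }, { r, s, u }, { p, q, r, t }, { p, q, s, t }, { p, q, t, u }, { p, r, s, u }, { q, r, s, t }, { q, r, t, u }, { q, s, t, u }, { p, q, r, s, t }, { p, q, r, t, u }, { p, q, s, t, u }, { q, r, s, t, u }, X }

Trace:
Seed the family with 𝒢 together with ∅ and X: { ∅, { p, s }, { r, u }, { q, s, t, u }, X }.
Round 1. New:
  { p, r }  = { q, s, t, u }ᶜ
  { p, q, s, t }  = { r, u }ᶜ
  { p, r, s, u }  = { p, s } ∪ { r, u }
  { q, r, t, u }  = { p, s }ᶜ
  { p, q, s, t, u }  = { q, s, t, u } ∪ { p, s }
  { q, r, s, t, u }  = { q, s, t, u } ∪ { r, u }
  (now 11)
Round 2 (7 new):
  { p }  = { q, r, s, t, u }ᶜ
  { r }  = { p, q, s, t, u }ᶜ
  { q, t }  = { p, r, s, u }ᶜ
  { p, r, s }  = { p, s } ∪ { p, r }
  { p, r, u }  = { p, r } ∪ { r, u }
  { p, q, r, s, t }  = { p, q, s, t } ∪ { p, r }
  { p, q, r, t, u }  = { p, r } ∪ { q, r, t, u }
  (now 18)
Round 3 adds 7:
  { s }  = { p, q, r, t, u }ᶜ
  { u }  = { p, q, r, s, t }ᶜ
  { p, q, t }  = { q, t } ∪ { p }
  { q, r, t }  = { r } ∪ { q, t }
  { q, s, t }  = { p, r, u }ᶜ
  { q, t, u }  = { p, r, s }ᶜ
  { p, q, r, t }  = { q, t } ∪ { p, r }
  (now 25)
Round 4. New:
  { p, u }  = { p } ∪ { u }
  { r, s }  = { r } ∪ { s }
  { s, u }  = { p, q, r, t }ᶜ
  { p, s, u }  = { q, r, t }ᶜ
  { r, s, u }  = { p, q, t }ᶜ
  { p, q, t, u }  = { p } ∪ { q, t, u }
  { q, r, s, t }  = { r } ∪ { q, s, t }
  (now 32)
After Round 5 the family is unchanged; done.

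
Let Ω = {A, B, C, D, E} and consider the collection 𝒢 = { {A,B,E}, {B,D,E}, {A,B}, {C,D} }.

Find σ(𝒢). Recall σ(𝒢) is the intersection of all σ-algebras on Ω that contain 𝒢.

Answer: σ(𝒢) = { ∅, {A}, {B}, {C}, {D}, {E}, {A,B}, {A,C}, {A,D}, {A,E}, {B,C}, {B,D}, {B,E}, {C,D}, {C,E}, {D,E}, {A,B,C}, {A,B,D}, {A,B,E}, {A,C,D}, {A,C,E}, {A,D,E}, {B,C,D}, {B,C,E}, {B,D,E}, {C,D,E}, {A,B,C,D}, {A,B,C,E}, {A,B,D,E}, {A,C,D,E}, {B,C,D,E}, Ω }

Derivation:
Take S₀ = 𝒢 ∪ {∅, Ω} = { ∅, {A,B}, {C,D}, {A,B,E}, {B,D,E}, Ω }.
Round 1: 5 new —
  {A,C}  = complement {B,D,E}
  {C,D,E}  = complement {A,B}
  {A,B,C,D}  = {C,D} ∪ {A,B}
  {A,B,D,E}  = {A,B,E} ∪ {B,D,E}
  {B,C,D,E}  = {C,D} ∪ {B,D,E}
  [11 total]
Round 2 (7 new):
  {A}  = complement {B,C,D,E}
  {C}  = complement {A,B,D,E}
  {E}  = complement {A,B,C,D}
  {A,B,C}  = {A,B} ∪ {A,C}
  {A,C,D}  = {C,D} ∪ {A,C}
  {A,B,C,E}  = {A,B,E} ∪ {A,C}
  {A,C,D,E}  = {C,D,E} ∪ {A,C}
  [18 total]
Round 3 (7 new):
  {B}  = complement {A,C,D,E}
  {D}  = complement {A,B,C,E}
  {A,E}  = {E} ∪ {A}
  {B,E}  = complement {A,C,D}
  {C,E}  = {C} ∪ {E}
  {D,E}  = complement {A,B,C}
  {A,C,E}  = {A,C} ∪ {E}
  [25 total]
Round 4: 7 new —
  {A,D}  = {D} ∪ {A}
  {B,C}  = {B} ∪ {C}
  {B,D}  = complement {A,C,E}
  {A,B,D}  = complement {C,E}
  {A,D,E}  = {D,E} ∪ {A,E}
  {B,C,D}  = complement {A,E}
  {B,C,E}  = {B,E} ∪ {C}
  [32 total]
After Round 5 the family is unchanged; done.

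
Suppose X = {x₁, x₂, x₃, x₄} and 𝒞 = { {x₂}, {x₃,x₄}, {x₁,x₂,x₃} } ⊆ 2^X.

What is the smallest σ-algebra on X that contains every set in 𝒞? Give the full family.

Start: 𝒞 ∪ {∅, X} = { ∅, {x₂}, {x₃,x₄}, {x₁,x₂,x₃}, X }.
Pass 1. New:
  {x₄}  = complement {x₁,x₂,x₃}
  {x₁,x₂}  = complement {x₃,x₄}
  {x₁,x₃,x₄}  = complement {x₂}
  {x₂,x₃,x₄}  = {x₃,x₄} ∪ {x₂}
  — 9 sets.
Pass 2 adds 3:
  {x₁}  = complement {x₂,x₃,x₄}
  {x₂,x₄}  = {x₂} ∪ {x₄}
  {x₁,x₂,x₄}  = {x₁,x₂} ∪ {x₄}
  — 12 sets.
Pass 3: 3 new —
  {x₃}  = complement {x₁,x₂,x₄}
  {x₁,x₃}  = complement {x₂,x₄}
  {x₁,x₄}  = {x₄} ∪ {x₁}
  — 15 sets.
Pass 4 adds 1:
  {x₂,x₃}  = complement {x₁,x₄}
  — 16 sets.
Pass 5: already closed under ᶜ and ∪.

Hence σ(𝒞) has 16 members: { ∅, {x₁}, {x₂}, {x₃}, {x₄}, {x₁,x₂}, {x₁,x₃}, {x₁,x₄}, {x₂,x₃}, {x₂,x₄}, {x₃,x₄}, {x₁,x₂,x₃}, {x₁,x₂,x₄}, {x₁,x₃,x₄}, {x₂,x₃,x₄}, X }.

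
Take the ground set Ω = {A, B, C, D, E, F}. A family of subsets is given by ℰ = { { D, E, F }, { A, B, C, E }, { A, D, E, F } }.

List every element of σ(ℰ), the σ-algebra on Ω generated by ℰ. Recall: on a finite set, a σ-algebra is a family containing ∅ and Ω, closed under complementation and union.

Take S₀ = ℰ ∪ {∅, Ω} = { {}, { D, E, F }, { A, B, C, E }, { A, D, E, F }, Ω }.
Pass 1: 3 new —
  { B, C }  = { A, D, E, F }ᶜ
  { D, F }  = { A, B, C, E }ᶜ
  { A, B, C }  = { D, E, F }ᶜ
  (now 8)
Pass 2 adds 3:
  { B, C, D, F }  = { D, F } ∪ { B, C }
  { A, B, C, D, F }  = { D, F } ∪ { A, B, C }
  { B, C, D, E, F }  = { D, E, F } ∪ { B, C }
  (now 11)
Pass 3. New:
  { A }  = { B, C, D, E, F }ᶜ
  { E }  = { A, B, C, D, F }ᶜ
  { A, E }  = { B, C, D, F }ᶜ
  (now 14)
Pass 4: 2 new —
  { A, D, F }  = { D, F } ∪ { A }
  { B, C, E }  = { B, C } ∪ { E }
  (now 16)
Pass 5 adds nothing — fixpoint reached.

Therefore σ(ℰ) = { {}, { A }, { E }, { A, E }, { B, C }, { D, F }, { A, B, C }, { A, D, F }, { B, C, E }, { D, E, F }, { A, B, C, E }, { A, D, E, F }, { B, C, D, F }, { A, B, C, D, F }, { B, C, D, E, F }, Ω } (|σ(ℰ)| = 16).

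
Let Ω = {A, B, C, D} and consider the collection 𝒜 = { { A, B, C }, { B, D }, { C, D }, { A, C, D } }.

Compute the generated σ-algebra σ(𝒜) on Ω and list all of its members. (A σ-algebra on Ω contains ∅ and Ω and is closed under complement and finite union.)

|σ(𝒜)| = 16.  σ(𝒜) = { {}, { A }, { B }, { C }, { D }, { A, B }, { A, C }, { A, D }, { B, C }, { B, D }, { C, D }, { A, B, C }, { A, B, D }, { A, C, D }, { B, C, D }, Ω }

Check:
Seed the family with 𝒜 together with ∅ and Ω: { {}, { B, D }, { C, D }, { A, B, C }, { A, C, D }, Ω }.
Pass 1: 5 new —
  { B }  = ᶜ of { A, C, D }
  { D }  = ᶜ of { A, B, C }
  { A, B }  = ᶜ of { C, D }
  { A, C }  = ᶜ of { B, D }
  { B, C, D }  = { C, D } ∪ { B, D }
  (now 11)
Pass 2: 2 new —
  { A }  = ᶜ of { B, C, D }
  { A, B, D }  = { A, B } ∪ { D }
  (now 13)
Pass 3. New:
  { C }  = ᶜ of { A, B, D }
  { A, D }  = { D } ∪ { A }
  (now 15)
Pass 4: 1 new —
  { B, C }  = ᶜ of { A, D }
  (now 16)
Pass 5: stable.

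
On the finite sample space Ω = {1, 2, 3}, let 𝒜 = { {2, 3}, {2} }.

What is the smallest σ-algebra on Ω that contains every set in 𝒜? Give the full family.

Answer: σ(𝒜) = { ∅, {1}, {2}, {3}, {1, 2}, {1, 3}, {2, 3}, Ω }

Derivation:
Initial family (4 sets): { ∅, {2}, {2, 3}, Ω }.
Iteration 1. New:
  {1}  = ᶜ of {2, 3}
  {1, 3}  = ᶜ of {2}
  |family| = 6
Iteration 2: +1 →
  {1, 2}  = {2} ∪ {1}
  |family| = 7
Iteration 3 adds 1:
  {3}  = ᶜ of {1, 2}
  |family| = 8
Iteration 4: stable.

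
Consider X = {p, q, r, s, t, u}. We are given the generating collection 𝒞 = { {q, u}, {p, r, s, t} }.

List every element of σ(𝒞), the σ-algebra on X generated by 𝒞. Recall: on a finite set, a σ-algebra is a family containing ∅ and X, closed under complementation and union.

Answer: σ(𝒞) = { {}, {q, u}, {p, r, s, t}, X }

Check:
Start: 𝒞 ∪ {∅, X} = { {}, {q, u}, {p, r, s, t}, X }.
Step 1: stable.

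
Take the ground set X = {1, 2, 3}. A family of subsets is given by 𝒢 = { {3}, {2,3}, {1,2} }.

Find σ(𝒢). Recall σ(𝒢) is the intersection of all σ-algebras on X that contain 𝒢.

Start: 𝒢 ∪ {∅, X} = { {}, {3}, {1,2}, {2,3}, X }.
Iteration 1 (1 new):
  {1}  = complement {2,3}
  |family| = 6
Iteration 2 adds 1:
  {1,3}  = {3} ∪ {1}
  |family| = 7
Iteration 3: +1 →
  {2}  = complement {1,3}
  |family| = 8
Iteration 4: already closed under ᶜ and ∪.

|σ(𝒢)| = 8.  σ(𝒢) = { {}, {1}, {2}, {3}, {1,2}, {1,3}, {2,3}, X }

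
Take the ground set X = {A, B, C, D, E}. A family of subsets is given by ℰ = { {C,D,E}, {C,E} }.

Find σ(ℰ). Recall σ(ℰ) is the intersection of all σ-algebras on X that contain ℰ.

Take S₀ = ℰ ∪ {∅, X} = { {}, {C,E}, {C,D,E}, X }.
Round 1: +2 →
  {A,B}  = complement {C,D,E}
  {A,B,D}  = complement {C,E}
Round 2 adds 1:
  {A,B,C,E}  = {A,B} ∪ {C,E}
Round 3: 1 new —
  {D}  = complement {A,B,C,E}
Round 4: no new sets; the family is a σ-algebra.

σ(ℰ) = { {}, {D}, {A,B}, {C,E}, {A,B,D}, {C,D,E}, {A,B,C,E}, X }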